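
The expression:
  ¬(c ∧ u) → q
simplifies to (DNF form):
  q ∨ (c ∧ u)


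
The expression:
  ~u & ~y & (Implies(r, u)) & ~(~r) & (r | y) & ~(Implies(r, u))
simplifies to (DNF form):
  False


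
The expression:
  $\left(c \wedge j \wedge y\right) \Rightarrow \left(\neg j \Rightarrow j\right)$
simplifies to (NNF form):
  $\text{True}$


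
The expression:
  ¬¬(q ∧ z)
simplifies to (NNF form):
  q ∧ z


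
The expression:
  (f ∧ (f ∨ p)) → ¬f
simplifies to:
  ¬f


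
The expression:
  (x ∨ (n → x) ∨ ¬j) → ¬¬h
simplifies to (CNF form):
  (h ∨ j) ∧ (h ∨ n) ∧ (h ∨ ¬x)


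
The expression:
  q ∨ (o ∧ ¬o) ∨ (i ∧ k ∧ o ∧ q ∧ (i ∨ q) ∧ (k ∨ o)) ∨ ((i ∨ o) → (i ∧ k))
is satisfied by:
  {q: True, k: True, o: False, i: False}
  {q: True, k: False, o: False, i: False}
  {i: True, q: True, k: True, o: False}
  {i: True, q: True, k: False, o: False}
  {q: True, o: True, k: True, i: False}
  {q: True, o: True, k: False, i: False}
  {q: True, o: True, i: True, k: True}
  {q: True, o: True, i: True, k: False}
  {k: True, q: False, o: False, i: False}
  {q: False, k: False, o: False, i: False}
  {i: True, k: True, q: False, o: False}
  {i: True, o: True, k: True, q: False}


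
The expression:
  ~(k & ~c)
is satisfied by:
  {c: True, k: False}
  {k: False, c: False}
  {k: True, c: True}


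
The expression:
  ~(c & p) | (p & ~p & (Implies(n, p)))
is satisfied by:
  {p: False, c: False}
  {c: True, p: False}
  {p: True, c: False}


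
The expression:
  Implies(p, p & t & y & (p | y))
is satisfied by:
  {t: True, y: True, p: False}
  {t: True, y: False, p: False}
  {y: True, t: False, p: False}
  {t: False, y: False, p: False}
  {t: True, p: True, y: True}


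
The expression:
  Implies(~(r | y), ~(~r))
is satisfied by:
  {r: True, y: True}
  {r: True, y: False}
  {y: True, r: False}


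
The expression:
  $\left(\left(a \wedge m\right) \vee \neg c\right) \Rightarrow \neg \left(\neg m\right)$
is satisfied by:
  {c: True, m: True}
  {c: True, m: False}
  {m: True, c: False}


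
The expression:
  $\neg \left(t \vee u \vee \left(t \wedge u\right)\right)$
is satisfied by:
  {u: False, t: False}


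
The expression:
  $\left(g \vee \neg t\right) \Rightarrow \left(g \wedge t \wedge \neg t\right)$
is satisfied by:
  {t: True, g: False}


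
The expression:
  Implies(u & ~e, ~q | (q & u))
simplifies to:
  True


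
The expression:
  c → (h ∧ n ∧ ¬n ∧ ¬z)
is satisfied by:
  {c: False}


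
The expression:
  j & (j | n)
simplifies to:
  j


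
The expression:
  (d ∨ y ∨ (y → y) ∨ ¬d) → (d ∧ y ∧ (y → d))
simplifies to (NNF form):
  d ∧ y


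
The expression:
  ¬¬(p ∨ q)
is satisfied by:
  {q: True, p: True}
  {q: True, p: False}
  {p: True, q: False}


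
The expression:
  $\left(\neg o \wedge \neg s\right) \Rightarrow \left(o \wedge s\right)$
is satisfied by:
  {o: True, s: True}
  {o: True, s: False}
  {s: True, o: False}


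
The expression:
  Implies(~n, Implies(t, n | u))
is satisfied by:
  {n: True, u: True, t: False}
  {n: True, u: False, t: False}
  {u: True, n: False, t: False}
  {n: False, u: False, t: False}
  {n: True, t: True, u: True}
  {n: True, t: True, u: False}
  {t: True, u: True, n: False}


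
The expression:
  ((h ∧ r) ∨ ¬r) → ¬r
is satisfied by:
  {h: False, r: False}
  {r: True, h: False}
  {h: True, r: False}


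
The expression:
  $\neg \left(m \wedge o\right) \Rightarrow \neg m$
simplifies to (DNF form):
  $o \vee \neg m$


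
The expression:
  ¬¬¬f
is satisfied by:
  {f: False}


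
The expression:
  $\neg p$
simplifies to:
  $\neg p$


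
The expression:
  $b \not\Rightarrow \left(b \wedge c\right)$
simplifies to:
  $b \wedge \neg c$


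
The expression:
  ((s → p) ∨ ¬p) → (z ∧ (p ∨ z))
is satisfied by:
  {z: True}


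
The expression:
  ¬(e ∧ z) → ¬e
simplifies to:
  z ∨ ¬e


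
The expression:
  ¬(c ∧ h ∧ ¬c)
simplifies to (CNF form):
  True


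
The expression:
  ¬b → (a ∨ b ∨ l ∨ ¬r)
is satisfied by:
  {a: True, b: True, l: True, r: False}
  {a: True, b: True, l: False, r: False}
  {a: True, l: True, b: False, r: False}
  {a: True, l: False, b: False, r: False}
  {b: True, l: True, a: False, r: False}
  {b: True, a: False, l: False, r: False}
  {b: False, l: True, a: False, r: False}
  {b: False, a: False, l: False, r: False}
  {a: True, r: True, b: True, l: True}
  {a: True, r: True, b: True, l: False}
  {a: True, r: True, l: True, b: False}
  {a: True, r: True, l: False, b: False}
  {r: True, b: True, l: True, a: False}
  {r: True, b: True, l: False, a: False}
  {r: True, l: True, b: False, a: False}


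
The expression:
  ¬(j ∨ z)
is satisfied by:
  {z: False, j: False}


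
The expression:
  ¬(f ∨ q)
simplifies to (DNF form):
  ¬f ∧ ¬q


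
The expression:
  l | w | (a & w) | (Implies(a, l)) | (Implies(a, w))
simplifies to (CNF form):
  l | w | ~a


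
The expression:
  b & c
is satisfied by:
  {c: True, b: True}


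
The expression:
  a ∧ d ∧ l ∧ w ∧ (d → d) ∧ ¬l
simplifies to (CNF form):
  False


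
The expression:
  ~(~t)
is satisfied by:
  {t: True}


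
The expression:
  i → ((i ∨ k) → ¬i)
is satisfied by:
  {i: False}


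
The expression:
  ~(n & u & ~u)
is always true.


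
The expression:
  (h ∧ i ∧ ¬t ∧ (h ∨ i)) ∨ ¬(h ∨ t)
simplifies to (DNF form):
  (i ∧ ¬t) ∨ (¬h ∧ ¬t)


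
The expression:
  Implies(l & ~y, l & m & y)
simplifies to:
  y | ~l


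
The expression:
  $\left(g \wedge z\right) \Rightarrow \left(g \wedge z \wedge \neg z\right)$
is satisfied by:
  {g: False, z: False}
  {z: True, g: False}
  {g: True, z: False}


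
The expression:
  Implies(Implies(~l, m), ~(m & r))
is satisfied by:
  {m: False, r: False}
  {r: True, m: False}
  {m: True, r: False}


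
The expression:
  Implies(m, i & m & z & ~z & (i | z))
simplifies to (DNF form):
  ~m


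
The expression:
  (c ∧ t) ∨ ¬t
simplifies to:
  c ∨ ¬t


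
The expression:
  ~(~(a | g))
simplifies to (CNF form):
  a | g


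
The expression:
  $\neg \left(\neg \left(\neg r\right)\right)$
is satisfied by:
  {r: False}


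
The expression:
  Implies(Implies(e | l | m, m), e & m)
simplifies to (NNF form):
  e | (l & ~m)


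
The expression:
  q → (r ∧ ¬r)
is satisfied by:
  {q: False}


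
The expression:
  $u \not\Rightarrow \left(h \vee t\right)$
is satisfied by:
  {u: True, h: False, t: False}


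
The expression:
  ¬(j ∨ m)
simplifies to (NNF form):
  ¬j ∧ ¬m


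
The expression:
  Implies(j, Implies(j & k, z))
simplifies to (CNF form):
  z | ~j | ~k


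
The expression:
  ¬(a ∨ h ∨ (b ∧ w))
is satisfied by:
  {h: False, w: False, a: False, b: False}
  {b: True, h: False, w: False, a: False}
  {w: True, b: False, h: False, a: False}


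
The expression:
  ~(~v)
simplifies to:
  v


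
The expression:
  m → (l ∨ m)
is always true.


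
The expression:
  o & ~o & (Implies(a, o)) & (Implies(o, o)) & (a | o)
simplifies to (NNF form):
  False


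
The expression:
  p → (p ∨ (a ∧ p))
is always true.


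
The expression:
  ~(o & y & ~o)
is always true.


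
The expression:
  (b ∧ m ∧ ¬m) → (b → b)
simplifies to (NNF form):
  True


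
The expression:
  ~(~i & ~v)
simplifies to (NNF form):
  i | v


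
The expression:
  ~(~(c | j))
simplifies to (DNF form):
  c | j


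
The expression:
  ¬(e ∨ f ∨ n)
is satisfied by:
  {n: False, e: False, f: False}


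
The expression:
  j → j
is always true.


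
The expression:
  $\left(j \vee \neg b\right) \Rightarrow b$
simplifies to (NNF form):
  $b$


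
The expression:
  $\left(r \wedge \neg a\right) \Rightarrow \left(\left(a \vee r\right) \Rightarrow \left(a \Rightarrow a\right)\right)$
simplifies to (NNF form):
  $\text{True}$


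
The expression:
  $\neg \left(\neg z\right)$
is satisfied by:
  {z: True}


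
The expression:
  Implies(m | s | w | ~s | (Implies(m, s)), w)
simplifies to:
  w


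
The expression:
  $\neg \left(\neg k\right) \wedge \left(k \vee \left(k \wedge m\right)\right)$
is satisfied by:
  {k: True}


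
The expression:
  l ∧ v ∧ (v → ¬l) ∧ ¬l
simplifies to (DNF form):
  False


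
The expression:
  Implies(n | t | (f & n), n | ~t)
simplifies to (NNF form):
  n | ~t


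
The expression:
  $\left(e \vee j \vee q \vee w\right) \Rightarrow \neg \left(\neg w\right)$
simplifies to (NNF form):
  $w \vee \left(\neg e \wedge \neg j \wedge \neg q\right)$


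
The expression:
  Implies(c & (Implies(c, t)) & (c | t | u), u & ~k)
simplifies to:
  ~c | ~t | (u & ~k)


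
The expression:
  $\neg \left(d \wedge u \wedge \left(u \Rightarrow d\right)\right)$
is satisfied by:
  {u: False, d: False}
  {d: True, u: False}
  {u: True, d: False}


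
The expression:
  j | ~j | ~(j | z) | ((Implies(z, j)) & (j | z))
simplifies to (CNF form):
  True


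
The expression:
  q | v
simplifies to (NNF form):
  q | v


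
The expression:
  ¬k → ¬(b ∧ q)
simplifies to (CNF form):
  k ∨ ¬b ∨ ¬q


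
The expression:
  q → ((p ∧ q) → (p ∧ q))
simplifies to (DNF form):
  True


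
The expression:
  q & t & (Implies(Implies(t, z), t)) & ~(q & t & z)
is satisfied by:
  {t: True, q: True, z: False}


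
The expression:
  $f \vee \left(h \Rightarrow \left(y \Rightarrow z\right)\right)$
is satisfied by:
  {z: True, f: True, y: False, h: False}
  {z: True, f: False, y: False, h: False}
  {f: True, h: False, z: False, y: False}
  {h: False, f: False, z: False, y: False}
  {h: True, z: True, f: True, y: False}
  {h: True, z: True, f: False, y: False}
  {h: True, f: True, z: False, y: False}
  {h: True, f: False, z: False, y: False}
  {y: True, z: True, f: True, h: False}
  {y: True, z: True, f: False, h: False}
  {y: True, f: True, z: False, h: False}
  {y: True, f: False, z: False, h: False}
  {h: True, y: True, z: True, f: True}
  {h: True, y: True, z: True, f: False}
  {h: True, y: True, f: True, z: False}


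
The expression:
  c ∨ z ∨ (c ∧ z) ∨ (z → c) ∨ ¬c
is always true.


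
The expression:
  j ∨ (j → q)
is always true.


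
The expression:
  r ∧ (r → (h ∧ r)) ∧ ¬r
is never true.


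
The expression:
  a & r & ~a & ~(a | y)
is never true.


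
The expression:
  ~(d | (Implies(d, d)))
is never true.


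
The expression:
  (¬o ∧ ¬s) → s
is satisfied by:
  {o: True, s: True}
  {o: True, s: False}
  {s: True, o: False}


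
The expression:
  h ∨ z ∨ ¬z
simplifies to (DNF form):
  True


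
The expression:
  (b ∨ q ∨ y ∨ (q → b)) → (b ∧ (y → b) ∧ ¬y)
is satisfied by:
  {b: True, y: False}


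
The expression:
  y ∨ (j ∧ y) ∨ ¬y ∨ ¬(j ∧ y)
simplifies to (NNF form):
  True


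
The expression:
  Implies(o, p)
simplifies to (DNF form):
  p | ~o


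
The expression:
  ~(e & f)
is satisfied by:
  {e: False, f: False}
  {f: True, e: False}
  {e: True, f: False}


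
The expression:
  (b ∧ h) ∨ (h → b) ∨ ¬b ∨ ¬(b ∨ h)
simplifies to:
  True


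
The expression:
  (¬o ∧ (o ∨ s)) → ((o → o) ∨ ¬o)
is always true.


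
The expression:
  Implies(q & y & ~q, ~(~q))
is always true.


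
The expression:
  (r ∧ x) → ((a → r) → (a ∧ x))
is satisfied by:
  {a: True, x: False, r: False}
  {x: False, r: False, a: False}
  {r: True, a: True, x: False}
  {r: True, x: False, a: False}
  {a: True, x: True, r: False}
  {x: True, a: False, r: False}
  {r: True, x: True, a: True}


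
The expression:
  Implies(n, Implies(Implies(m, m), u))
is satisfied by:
  {u: True, n: False}
  {n: False, u: False}
  {n: True, u: True}


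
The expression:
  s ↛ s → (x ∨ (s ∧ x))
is always true.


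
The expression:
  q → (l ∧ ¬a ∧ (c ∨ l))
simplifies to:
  (l ∧ ¬a) ∨ ¬q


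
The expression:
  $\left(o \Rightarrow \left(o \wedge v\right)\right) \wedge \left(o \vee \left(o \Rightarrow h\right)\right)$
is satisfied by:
  {v: True, o: False}
  {o: False, v: False}
  {o: True, v: True}


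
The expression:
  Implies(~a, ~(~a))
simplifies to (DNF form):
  a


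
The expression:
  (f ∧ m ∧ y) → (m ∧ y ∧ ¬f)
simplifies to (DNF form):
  ¬f ∨ ¬m ∨ ¬y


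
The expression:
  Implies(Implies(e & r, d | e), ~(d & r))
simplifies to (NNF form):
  ~d | ~r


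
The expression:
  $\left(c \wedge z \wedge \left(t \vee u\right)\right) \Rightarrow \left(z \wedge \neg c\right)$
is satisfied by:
  {t: False, u: False, c: False, z: False}
  {u: True, z: False, t: False, c: False}
  {t: True, z: False, u: False, c: False}
  {u: True, t: True, z: False, c: False}
  {z: True, t: False, u: False, c: False}
  {z: True, u: True, t: False, c: False}
  {z: True, t: True, u: False, c: False}
  {z: True, u: True, t: True, c: False}
  {c: True, z: False, t: False, u: False}
  {c: True, u: True, z: False, t: False}
  {c: True, t: True, z: False, u: False}
  {c: True, u: True, t: True, z: False}
  {c: True, z: True, t: False, u: False}


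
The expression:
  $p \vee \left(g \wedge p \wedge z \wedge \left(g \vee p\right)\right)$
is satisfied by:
  {p: True}


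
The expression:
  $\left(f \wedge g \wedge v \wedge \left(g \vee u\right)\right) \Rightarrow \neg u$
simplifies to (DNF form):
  $\neg f \vee \neg g \vee \neg u \vee \neg v$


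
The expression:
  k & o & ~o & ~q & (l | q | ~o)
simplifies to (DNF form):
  False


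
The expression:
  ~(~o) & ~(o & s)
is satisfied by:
  {o: True, s: False}


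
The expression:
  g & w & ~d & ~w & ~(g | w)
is never true.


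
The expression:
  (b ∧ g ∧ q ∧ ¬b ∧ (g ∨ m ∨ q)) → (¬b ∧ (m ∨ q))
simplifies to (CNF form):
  True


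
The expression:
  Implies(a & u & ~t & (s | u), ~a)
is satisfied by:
  {t: True, u: False, a: False}
  {u: False, a: False, t: False}
  {a: True, t: True, u: False}
  {a: True, u: False, t: False}
  {t: True, u: True, a: False}
  {u: True, t: False, a: False}
  {a: True, u: True, t: True}


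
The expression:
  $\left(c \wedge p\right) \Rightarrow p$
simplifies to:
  $\text{True}$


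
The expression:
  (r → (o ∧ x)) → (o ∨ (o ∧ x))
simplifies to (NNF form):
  o ∨ r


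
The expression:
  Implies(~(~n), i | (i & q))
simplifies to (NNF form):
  i | ~n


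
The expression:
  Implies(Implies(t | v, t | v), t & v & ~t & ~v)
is never true.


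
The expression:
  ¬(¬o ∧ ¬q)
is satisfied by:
  {q: True, o: True}
  {q: True, o: False}
  {o: True, q: False}


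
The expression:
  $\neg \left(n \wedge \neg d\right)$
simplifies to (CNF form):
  $d \vee \neg n$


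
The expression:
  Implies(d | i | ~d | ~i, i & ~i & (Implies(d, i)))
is never true.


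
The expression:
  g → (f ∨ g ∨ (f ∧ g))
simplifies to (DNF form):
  True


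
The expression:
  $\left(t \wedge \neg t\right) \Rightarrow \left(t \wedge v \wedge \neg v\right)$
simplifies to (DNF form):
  $\text{True}$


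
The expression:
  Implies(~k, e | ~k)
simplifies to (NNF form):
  True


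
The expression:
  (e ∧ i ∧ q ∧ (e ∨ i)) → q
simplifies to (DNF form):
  True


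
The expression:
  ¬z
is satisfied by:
  {z: False}


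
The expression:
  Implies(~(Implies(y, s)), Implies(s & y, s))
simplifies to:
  True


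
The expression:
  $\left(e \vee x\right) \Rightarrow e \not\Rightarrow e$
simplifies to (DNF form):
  $\neg e \wedge \neg x$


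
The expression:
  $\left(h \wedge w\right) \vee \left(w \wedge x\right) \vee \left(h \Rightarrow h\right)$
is always true.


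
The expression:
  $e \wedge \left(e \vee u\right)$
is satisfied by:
  {e: True}


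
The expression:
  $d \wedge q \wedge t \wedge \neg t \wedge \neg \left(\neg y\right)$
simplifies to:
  $\text{False}$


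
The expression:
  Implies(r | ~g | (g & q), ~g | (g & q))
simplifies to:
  q | ~g | ~r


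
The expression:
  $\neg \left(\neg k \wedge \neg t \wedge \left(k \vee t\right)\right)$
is always true.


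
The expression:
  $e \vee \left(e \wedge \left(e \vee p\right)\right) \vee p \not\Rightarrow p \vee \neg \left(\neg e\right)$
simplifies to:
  $e$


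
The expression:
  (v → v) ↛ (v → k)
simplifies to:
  v ∧ ¬k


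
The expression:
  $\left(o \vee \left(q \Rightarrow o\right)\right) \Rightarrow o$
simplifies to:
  $o \vee q$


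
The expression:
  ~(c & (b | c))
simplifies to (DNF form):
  ~c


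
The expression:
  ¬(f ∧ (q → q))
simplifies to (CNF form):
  ¬f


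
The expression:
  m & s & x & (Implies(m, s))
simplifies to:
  m & s & x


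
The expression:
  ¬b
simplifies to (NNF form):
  ¬b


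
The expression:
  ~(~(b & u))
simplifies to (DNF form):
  b & u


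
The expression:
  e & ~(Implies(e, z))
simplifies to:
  e & ~z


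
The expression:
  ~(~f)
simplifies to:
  f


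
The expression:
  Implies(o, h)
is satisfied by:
  {h: True, o: False}
  {o: False, h: False}
  {o: True, h: True}


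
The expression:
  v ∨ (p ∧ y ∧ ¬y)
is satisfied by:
  {v: True}


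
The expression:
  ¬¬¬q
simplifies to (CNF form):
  ¬q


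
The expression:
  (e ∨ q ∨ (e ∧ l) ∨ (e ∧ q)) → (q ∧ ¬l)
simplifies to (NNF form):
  (q ∧ ¬l) ∨ (¬e ∧ ¬q)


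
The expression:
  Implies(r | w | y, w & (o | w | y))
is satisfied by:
  {w: True, r: False, y: False}
  {y: True, w: True, r: False}
  {w: True, r: True, y: False}
  {y: True, w: True, r: True}
  {y: False, r: False, w: False}


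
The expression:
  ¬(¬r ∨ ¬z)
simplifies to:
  r ∧ z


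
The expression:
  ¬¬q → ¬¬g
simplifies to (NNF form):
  g ∨ ¬q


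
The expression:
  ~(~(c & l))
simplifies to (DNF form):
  c & l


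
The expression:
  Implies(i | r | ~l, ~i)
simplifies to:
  ~i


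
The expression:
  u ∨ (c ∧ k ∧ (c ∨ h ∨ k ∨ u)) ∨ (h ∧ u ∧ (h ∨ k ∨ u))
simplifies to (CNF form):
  (c ∨ u) ∧ (k ∨ u)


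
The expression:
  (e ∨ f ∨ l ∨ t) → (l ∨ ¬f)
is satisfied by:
  {l: True, f: False}
  {f: False, l: False}
  {f: True, l: True}


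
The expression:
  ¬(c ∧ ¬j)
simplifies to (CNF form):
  j ∨ ¬c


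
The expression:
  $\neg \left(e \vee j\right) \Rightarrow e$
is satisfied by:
  {e: True, j: True}
  {e: True, j: False}
  {j: True, e: False}


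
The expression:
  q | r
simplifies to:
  q | r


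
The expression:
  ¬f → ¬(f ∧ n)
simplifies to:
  True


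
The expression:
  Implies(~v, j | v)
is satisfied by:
  {v: True, j: True}
  {v: True, j: False}
  {j: True, v: False}


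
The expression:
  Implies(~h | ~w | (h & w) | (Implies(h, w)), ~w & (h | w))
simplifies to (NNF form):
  h & ~w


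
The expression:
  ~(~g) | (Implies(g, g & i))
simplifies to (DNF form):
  True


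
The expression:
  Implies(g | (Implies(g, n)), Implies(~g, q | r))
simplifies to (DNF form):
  g | q | r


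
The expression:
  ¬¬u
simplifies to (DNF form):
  u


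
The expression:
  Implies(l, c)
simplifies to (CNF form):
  c | ~l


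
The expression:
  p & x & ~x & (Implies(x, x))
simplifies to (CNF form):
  False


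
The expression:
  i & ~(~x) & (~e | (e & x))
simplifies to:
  i & x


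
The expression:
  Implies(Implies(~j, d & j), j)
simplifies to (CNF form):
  True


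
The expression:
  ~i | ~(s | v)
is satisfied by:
  {v: False, i: False, s: False}
  {s: True, v: False, i: False}
  {v: True, s: False, i: False}
  {s: True, v: True, i: False}
  {i: True, s: False, v: False}


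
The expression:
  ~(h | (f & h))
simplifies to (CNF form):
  ~h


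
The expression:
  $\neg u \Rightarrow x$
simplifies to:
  $u \vee x$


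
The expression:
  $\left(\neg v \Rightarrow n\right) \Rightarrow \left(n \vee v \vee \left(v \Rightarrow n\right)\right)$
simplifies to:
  $\text{True}$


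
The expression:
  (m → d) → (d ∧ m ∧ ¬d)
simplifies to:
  m ∧ ¬d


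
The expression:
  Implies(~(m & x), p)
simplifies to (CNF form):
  (m | p) & (p | x)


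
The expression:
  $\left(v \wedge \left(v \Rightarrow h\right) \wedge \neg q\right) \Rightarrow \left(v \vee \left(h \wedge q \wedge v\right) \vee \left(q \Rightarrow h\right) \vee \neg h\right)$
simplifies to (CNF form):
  $\text{True}$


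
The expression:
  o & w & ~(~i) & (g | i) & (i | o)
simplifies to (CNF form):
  i & o & w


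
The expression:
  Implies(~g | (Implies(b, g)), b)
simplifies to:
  b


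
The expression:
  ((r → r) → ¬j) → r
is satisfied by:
  {r: True, j: True}
  {r: True, j: False}
  {j: True, r: False}


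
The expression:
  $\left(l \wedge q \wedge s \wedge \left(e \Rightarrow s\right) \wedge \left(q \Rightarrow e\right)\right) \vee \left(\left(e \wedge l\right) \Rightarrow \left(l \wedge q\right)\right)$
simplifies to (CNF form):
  $q \vee \neg e \vee \neg l$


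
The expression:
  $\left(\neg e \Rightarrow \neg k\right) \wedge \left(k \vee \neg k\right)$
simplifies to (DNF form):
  $e \vee \neg k$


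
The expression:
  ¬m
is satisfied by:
  {m: False}


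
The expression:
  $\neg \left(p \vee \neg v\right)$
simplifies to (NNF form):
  $v \wedge \neg p$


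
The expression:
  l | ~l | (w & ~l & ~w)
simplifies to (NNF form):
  True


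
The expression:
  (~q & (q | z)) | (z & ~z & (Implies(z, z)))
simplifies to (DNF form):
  z & ~q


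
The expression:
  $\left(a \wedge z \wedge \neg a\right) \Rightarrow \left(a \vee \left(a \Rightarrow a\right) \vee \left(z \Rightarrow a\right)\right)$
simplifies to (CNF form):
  $\text{True}$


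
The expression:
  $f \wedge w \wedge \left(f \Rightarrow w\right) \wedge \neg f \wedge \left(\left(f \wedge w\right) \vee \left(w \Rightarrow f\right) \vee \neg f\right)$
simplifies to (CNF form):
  $\text{False}$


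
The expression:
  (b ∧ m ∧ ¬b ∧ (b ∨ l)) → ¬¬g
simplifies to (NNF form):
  True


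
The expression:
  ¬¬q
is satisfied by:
  {q: True}


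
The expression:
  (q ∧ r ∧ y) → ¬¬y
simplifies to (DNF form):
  True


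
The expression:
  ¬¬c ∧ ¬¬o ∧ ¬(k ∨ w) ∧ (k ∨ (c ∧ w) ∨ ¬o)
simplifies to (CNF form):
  False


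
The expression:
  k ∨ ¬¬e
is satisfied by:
  {k: True, e: True}
  {k: True, e: False}
  {e: True, k: False}


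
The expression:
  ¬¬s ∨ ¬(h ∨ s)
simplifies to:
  s ∨ ¬h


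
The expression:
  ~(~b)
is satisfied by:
  {b: True}


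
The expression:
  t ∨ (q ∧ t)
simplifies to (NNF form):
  t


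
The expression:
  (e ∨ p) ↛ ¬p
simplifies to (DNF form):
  p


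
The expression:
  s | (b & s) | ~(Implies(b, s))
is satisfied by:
  {b: True, s: True}
  {b: True, s: False}
  {s: True, b: False}


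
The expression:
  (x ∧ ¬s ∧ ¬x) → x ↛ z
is always true.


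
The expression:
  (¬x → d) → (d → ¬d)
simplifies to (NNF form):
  ¬d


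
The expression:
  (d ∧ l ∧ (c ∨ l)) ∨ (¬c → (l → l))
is always true.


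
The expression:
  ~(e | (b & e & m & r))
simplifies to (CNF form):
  ~e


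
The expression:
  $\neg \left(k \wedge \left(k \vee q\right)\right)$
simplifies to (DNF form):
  $\neg k$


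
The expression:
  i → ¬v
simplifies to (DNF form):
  ¬i ∨ ¬v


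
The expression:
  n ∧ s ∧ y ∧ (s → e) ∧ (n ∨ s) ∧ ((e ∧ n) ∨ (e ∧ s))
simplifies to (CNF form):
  e ∧ n ∧ s ∧ y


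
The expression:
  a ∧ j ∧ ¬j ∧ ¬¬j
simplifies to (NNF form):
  False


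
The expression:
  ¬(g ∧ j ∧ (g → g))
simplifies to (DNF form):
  ¬g ∨ ¬j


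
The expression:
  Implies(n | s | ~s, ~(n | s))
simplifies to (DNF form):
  ~n & ~s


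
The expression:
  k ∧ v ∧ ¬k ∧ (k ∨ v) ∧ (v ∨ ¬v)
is never true.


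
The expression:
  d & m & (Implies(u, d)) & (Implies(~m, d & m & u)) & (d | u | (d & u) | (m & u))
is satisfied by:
  {m: True, d: True}


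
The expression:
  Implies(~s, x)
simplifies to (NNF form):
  s | x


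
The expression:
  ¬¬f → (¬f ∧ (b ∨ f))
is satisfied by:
  {f: False}


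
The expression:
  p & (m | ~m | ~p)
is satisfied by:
  {p: True}


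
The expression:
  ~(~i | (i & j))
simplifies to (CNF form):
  i & ~j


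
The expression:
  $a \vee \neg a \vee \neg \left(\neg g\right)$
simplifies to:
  $\text{True}$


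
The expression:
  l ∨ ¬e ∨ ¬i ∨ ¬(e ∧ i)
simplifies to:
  l ∨ ¬e ∨ ¬i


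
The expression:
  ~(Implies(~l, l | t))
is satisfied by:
  {l: False, t: False}


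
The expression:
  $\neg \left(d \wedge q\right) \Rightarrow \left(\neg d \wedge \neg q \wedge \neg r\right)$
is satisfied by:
  {d: True, q: True, r: False}
  {r: True, d: True, q: True}
  {r: False, q: False, d: False}


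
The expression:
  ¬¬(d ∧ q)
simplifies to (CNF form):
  d ∧ q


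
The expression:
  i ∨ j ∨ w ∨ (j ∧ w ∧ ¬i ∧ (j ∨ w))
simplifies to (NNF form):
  i ∨ j ∨ w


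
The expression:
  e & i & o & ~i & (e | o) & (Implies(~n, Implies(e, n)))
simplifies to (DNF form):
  False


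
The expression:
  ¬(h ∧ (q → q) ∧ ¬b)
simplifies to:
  b ∨ ¬h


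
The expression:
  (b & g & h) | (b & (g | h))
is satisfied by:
  {b: True, g: True, h: True}
  {b: True, g: True, h: False}
  {b: True, h: True, g: False}


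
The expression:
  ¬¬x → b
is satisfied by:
  {b: True, x: False}
  {x: False, b: False}
  {x: True, b: True}


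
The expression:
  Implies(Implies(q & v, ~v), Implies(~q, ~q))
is always true.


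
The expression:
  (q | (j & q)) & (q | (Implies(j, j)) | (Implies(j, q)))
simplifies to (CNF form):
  q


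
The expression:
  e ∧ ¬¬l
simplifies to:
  e ∧ l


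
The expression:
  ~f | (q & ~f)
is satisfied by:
  {f: False}


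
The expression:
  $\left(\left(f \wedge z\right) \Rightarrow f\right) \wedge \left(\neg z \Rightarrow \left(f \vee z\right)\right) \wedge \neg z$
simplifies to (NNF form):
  $f \wedge \neg z$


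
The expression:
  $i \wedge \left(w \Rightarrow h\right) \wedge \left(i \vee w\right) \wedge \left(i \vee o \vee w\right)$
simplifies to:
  $i \wedge \left(h \vee \neg w\right)$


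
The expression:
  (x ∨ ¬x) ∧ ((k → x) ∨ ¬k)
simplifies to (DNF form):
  x ∨ ¬k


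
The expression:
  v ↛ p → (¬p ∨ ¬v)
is always true.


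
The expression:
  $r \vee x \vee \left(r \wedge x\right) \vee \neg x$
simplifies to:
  $\text{True}$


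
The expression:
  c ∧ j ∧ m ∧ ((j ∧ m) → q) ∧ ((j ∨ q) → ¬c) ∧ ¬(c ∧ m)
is never true.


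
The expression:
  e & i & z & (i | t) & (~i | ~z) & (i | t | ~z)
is never true.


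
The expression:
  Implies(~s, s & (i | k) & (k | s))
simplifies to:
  s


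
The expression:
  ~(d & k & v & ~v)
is always true.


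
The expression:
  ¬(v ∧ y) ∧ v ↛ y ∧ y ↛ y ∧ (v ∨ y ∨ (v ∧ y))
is never true.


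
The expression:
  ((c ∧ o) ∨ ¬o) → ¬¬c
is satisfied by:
  {o: True, c: True}
  {o: True, c: False}
  {c: True, o: False}


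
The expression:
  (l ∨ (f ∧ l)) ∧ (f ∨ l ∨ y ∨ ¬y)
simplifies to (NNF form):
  l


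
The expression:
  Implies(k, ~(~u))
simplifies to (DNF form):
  u | ~k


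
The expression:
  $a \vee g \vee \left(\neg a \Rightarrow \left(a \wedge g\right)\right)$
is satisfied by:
  {a: True, g: True}
  {a: True, g: False}
  {g: True, a: False}


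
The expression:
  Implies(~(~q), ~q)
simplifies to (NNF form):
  ~q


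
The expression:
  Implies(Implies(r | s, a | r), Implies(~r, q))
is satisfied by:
  {r: True, q: True, s: True, a: False}
  {r: True, q: True, a: False, s: False}
  {r: True, q: True, s: True, a: True}
  {r: True, q: True, a: True, s: False}
  {r: True, s: True, a: False, q: False}
  {r: True, a: False, s: False, q: False}
  {r: True, s: True, a: True, q: False}
  {r: True, a: True, s: False, q: False}
  {s: True, q: True, a: False, r: False}
  {q: True, a: False, s: False, r: False}
  {s: True, q: True, a: True, r: False}
  {q: True, a: True, s: False, r: False}
  {s: True, q: False, a: False, r: False}


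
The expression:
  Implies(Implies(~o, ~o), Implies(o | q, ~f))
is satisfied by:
  {o: False, f: False, q: False}
  {q: True, o: False, f: False}
  {o: True, q: False, f: False}
  {q: True, o: True, f: False}
  {f: True, q: False, o: False}


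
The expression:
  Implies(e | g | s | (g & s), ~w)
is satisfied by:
  {e: False, g: False, w: False, s: False}
  {s: True, e: False, g: False, w: False}
  {g: True, s: False, e: False, w: False}
  {s: True, g: True, e: False, w: False}
  {e: True, s: False, g: False, w: False}
  {s: True, e: True, g: False, w: False}
  {g: True, e: True, s: False, w: False}
  {s: True, g: True, e: True, w: False}
  {w: True, s: False, e: False, g: False}


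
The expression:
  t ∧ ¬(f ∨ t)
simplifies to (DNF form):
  False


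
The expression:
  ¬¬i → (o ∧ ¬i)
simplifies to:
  ¬i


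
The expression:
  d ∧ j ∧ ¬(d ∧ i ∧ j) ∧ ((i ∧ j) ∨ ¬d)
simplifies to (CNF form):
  False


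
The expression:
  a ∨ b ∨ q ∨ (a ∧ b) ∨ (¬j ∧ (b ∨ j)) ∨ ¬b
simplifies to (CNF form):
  True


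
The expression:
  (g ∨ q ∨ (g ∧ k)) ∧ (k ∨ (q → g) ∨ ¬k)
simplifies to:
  g ∨ q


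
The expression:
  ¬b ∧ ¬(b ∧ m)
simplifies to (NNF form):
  ¬b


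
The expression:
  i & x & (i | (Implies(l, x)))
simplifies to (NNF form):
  i & x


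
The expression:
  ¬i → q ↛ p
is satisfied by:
  {i: True, q: True, p: False}
  {i: True, q: False, p: False}
  {i: True, p: True, q: True}
  {i: True, p: True, q: False}
  {q: True, p: False, i: False}


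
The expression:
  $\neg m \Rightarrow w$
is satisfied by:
  {m: True, w: True}
  {m: True, w: False}
  {w: True, m: False}


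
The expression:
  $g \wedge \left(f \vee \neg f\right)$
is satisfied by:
  {g: True}


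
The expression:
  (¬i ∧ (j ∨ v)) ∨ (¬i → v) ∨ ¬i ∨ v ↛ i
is always true.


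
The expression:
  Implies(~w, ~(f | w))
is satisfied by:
  {w: True, f: False}
  {f: False, w: False}
  {f: True, w: True}


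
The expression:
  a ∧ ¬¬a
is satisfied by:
  {a: True}


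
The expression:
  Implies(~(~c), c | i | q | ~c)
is always true.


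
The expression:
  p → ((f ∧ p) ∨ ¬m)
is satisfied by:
  {f: True, p: False, m: False}
  {p: False, m: False, f: False}
  {f: True, m: True, p: False}
  {m: True, p: False, f: False}
  {f: True, p: True, m: False}
  {p: True, f: False, m: False}
  {f: True, m: True, p: True}


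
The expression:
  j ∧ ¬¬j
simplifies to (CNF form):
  j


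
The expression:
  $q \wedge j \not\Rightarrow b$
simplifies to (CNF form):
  $j \wedge q \wedge \neg b$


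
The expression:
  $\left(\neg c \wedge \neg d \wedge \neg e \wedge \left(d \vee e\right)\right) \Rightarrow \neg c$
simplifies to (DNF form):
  $\text{True}$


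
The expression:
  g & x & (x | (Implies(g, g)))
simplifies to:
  g & x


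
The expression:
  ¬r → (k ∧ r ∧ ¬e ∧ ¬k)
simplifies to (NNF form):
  r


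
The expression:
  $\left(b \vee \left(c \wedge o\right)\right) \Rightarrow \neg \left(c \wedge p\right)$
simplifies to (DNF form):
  $\left(\neg b \wedge \neg o\right) \vee \neg c \vee \neg p$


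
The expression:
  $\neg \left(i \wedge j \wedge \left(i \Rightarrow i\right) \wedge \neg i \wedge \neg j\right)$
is always true.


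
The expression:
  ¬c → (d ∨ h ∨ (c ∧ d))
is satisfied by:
  {d: True, c: True, h: True}
  {d: True, c: True, h: False}
  {d: True, h: True, c: False}
  {d: True, h: False, c: False}
  {c: True, h: True, d: False}
  {c: True, h: False, d: False}
  {h: True, c: False, d: False}


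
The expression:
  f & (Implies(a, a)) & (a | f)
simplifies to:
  f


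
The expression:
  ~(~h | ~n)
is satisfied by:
  {h: True, n: True}


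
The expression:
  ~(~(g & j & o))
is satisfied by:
  {j: True, o: True, g: True}


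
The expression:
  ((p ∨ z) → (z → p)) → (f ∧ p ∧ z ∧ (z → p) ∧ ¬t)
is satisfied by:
  {z: True, f: True, t: False, p: False}
  {z: True, t: False, p: False, f: False}
  {z: True, f: True, t: True, p: False}
  {z: True, t: True, p: False, f: False}
  {z: True, p: True, f: True, t: False}


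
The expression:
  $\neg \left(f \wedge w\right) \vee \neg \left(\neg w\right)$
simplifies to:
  $\text{True}$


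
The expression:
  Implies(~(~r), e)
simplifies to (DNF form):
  e | ~r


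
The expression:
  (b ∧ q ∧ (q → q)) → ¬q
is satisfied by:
  {q: False, b: False}
  {b: True, q: False}
  {q: True, b: False}


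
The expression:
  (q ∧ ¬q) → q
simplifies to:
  True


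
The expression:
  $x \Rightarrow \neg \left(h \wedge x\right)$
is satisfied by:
  {h: False, x: False}
  {x: True, h: False}
  {h: True, x: False}


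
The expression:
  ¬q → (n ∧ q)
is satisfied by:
  {q: True}


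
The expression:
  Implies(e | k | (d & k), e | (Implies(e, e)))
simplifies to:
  True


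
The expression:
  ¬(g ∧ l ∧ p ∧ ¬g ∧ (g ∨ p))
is always true.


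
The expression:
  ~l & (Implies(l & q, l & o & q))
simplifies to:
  ~l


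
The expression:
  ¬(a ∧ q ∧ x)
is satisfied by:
  {x: False, q: False, a: False}
  {a: True, x: False, q: False}
  {q: True, x: False, a: False}
  {a: True, q: True, x: False}
  {x: True, a: False, q: False}
  {a: True, x: True, q: False}
  {q: True, x: True, a: False}


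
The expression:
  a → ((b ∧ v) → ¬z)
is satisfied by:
  {v: False, z: False, a: False, b: False}
  {b: True, v: False, z: False, a: False}
  {a: True, v: False, z: False, b: False}
  {b: True, a: True, v: False, z: False}
  {z: True, b: False, v: False, a: False}
  {b: True, z: True, v: False, a: False}
  {a: True, z: True, b: False, v: False}
  {b: True, a: True, z: True, v: False}
  {v: True, a: False, z: False, b: False}
  {b: True, v: True, a: False, z: False}
  {a: True, v: True, b: False, z: False}
  {b: True, a: True, v: True, z: False}
  {z: True, v: True, a: False, b: False}
  {b: True, z: True, v: True, a: False}
  {a: True, z: True, v: True, b: False}


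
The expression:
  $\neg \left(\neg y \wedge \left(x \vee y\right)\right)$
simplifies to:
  $y \vee \neg x$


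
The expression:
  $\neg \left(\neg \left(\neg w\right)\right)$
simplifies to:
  $\neg w$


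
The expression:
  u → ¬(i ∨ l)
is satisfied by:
  {i: False, u: False, l: False}
  {l: True, i: False, u: False}
  {i: True, l: False, u: False}
  {l: True, i: True, u: False}
  {u: True, l: False, i: False}


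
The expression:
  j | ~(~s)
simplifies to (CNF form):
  j | s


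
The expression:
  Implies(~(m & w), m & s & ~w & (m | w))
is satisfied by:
  {m: True, s: True, w: True}
  {m: True, s: True, w: False}
  {m: True, w: True, s: False}


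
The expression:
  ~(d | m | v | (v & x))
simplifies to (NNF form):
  ~d & ~m & ~v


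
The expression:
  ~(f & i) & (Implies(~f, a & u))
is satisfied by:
  {f: True, u: True, a: True, i: False}
  {f: True, u: True, a: False, i: False}
  {f: True, a: True, u: False, i: False}
  {f: True, a: False, u: False, i: False}
  {u: True, a: True, i: False, f: False}
  {i: True, u: True, a: True, f: False}


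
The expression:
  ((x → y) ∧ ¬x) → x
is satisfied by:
  {x: True}


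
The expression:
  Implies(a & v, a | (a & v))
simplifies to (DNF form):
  True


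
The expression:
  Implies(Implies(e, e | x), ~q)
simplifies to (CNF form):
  ~q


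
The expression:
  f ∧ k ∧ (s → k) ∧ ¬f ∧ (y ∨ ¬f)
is never true.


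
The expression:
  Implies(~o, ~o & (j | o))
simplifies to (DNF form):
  j | o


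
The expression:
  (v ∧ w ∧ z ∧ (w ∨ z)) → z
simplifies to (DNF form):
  True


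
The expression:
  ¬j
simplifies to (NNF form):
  ¬j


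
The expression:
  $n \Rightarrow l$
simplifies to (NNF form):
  $l \vee \neg n$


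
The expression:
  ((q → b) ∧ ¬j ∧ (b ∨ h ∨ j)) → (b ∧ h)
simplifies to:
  j ∨ (b ∧ h) ∨ (q ∧ ¬b) ∨ (¬b ∧ ¬h)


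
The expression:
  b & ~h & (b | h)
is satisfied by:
  {b: True, h: False}


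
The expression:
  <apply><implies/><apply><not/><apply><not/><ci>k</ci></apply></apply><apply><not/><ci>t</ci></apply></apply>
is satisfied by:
  {k: False, t: False}
  {t: True, k: False}
  {k: True, t: False}


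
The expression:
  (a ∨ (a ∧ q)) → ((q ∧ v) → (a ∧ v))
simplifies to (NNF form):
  True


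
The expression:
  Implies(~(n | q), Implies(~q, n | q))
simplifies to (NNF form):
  n | q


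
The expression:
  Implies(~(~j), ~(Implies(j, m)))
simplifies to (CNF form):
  ~j | ~m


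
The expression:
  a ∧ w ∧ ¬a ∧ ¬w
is never true.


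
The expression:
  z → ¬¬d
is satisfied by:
  {d: True, z: False}
  {z: False, d: False}
  {z: True, d: True}


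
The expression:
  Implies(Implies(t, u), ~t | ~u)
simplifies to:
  ~t | ~u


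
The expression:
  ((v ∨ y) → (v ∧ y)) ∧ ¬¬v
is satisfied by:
  {y: True, v: True}


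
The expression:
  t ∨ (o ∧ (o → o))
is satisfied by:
  {t: True, o: True}
  {t: True, o: False}
  {o: True, t: False}


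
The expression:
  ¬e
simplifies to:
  ¬e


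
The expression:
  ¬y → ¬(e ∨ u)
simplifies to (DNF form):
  y ∨ (¬e ∧ ¬u)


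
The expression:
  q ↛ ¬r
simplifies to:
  q ∧ r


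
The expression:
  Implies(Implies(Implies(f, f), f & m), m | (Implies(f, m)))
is always true.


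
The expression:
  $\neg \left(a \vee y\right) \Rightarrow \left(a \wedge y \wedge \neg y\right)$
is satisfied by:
  {a: True, y: True}
  {a: True, y: False}
  {y: True, a: False}


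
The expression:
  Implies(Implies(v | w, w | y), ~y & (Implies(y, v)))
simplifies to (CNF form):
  ~y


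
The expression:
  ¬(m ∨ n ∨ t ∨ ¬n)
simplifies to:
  False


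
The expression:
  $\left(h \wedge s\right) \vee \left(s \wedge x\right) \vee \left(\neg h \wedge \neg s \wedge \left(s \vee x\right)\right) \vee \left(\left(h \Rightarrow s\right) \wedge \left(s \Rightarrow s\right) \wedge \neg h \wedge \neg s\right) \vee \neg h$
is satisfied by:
  {s: True, h: False}
  {h: False, s: False}
  {h: True, s: True}
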